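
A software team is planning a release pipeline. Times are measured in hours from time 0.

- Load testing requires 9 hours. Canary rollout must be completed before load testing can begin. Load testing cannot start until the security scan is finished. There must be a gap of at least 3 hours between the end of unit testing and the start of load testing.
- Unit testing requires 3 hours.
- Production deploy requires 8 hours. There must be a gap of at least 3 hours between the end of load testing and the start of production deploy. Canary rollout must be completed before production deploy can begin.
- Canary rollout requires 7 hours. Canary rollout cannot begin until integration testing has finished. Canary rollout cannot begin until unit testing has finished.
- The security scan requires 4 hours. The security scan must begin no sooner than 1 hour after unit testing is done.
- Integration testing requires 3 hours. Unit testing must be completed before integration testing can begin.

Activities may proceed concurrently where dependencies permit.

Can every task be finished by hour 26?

Nothing blocks unit testing, so it runs from hour 0 to hour 3.
The security scan waits on unit testing (finishes hour 3, plus 1-hour gap → hour 4), so it starts at hour 4 and finishes at 4 + 4 = hour 8.
Integration testing cannot begin until unit testing (finishes hour 3). It runs from hour 3 to 3 + 3 = hour 6.
Canary rollout cannot start until integration testing (finishes hour 6); unit testing (finishes hour 3). The controlling bound is hour 6, so canary rollout finishes at 6 + 7 = hour 13.
Load testing cannot start until canary rollout (finishes hour 13); the security scan (finishes hour 8); unit testing (finishes hour 3, plus 3-hour gap → hour 6). The controlling bound is hour 13, so load testing finishes at 13 + 9 = hour 22.
Production deploy has to wait for load testing (finishes hour 22, plus 3-hour gap → hour 25); canary rollout (finishes hour 13). The latest of these is hour 25, so production deploy runs hour 25 to 25 + 8 = hour 33.
The earliest everything can be done is hour 33, which is after the deadline of 26, so it is not possible.

No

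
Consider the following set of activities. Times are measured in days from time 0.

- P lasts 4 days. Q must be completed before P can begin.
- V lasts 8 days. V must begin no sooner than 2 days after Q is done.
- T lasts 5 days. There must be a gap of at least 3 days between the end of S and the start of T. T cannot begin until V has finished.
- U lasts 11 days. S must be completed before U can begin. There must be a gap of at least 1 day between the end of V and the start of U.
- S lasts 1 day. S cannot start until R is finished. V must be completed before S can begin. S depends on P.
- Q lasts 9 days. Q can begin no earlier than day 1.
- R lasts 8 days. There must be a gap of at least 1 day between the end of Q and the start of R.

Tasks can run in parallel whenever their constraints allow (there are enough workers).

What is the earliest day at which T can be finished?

After its own release at day 1, Q can start at day 1 and finishes at day 10.
V waits on Q (finishes day 10, plus 2-day gap → day 12), so it starts at day 12 and finishes at 12 + 8 = day 20.
After Q (finishes day 10, plus 1-day gap → day 11), R can start at day 11 and finishes at day 19.
After Q (finishes day 10), P can start at day 10 and finishes at day 14.
S needs all of R (finishes day 19); V (finishes day 20); P (finishes day 14). That puts its earliest start at day 20; it finishes at 20 + 1 = day 21.
For T: S (finishes day 21, plus 3-day gap → day 24); V (finishes day 20). Taking the maximum gives a start of day 24, and it finishes at 24 + 5 = day 29.

29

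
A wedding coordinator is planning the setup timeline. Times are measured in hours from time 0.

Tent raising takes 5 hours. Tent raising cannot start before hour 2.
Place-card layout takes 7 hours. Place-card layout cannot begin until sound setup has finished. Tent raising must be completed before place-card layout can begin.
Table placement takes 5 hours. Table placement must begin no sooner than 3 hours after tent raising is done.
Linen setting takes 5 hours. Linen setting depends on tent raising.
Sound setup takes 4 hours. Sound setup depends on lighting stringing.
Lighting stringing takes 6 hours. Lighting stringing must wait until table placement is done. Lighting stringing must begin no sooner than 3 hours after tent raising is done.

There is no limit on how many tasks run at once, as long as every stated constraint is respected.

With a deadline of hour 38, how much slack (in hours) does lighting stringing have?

Tent raising cannot begin until its own release at hour 2. It runs from hour 2 to 2 + 5 = hour 7.
Table placement cannot begin until tent raising (finishes hour 7, plus 3-hour gap → hour 10). It runs from hour 10 to 10 + 5 = hour 15.
Lighting stringing cannot start until table placement (finishes hour 15); tent raising (finishes hour 7, plus 3-hour gap → hour 10). The controlling bound is hour 15, so lighting stringing finishes at 15 + 6 = hour 21.

Working backward from the deadline:
Place-card layout has no dependents, so it just needs to finish by hour 38. Starting by 38 − 7 = hour 31 achieves that.
Sound setup must finish before place-card layout (must start by hour 31). With a 4-hour duration, sound setup must start by 31 − 4 = hour 27.
Lighting stringing must finish before sound setup (must start by hour 27). With a 6-hour duration, lighting stringing must start by 27 − 6 = hour 21.
So lighting stringing can start as early as hour 15 and as late as hour 21, giving 21 − 15 = 6 hours of slack.

6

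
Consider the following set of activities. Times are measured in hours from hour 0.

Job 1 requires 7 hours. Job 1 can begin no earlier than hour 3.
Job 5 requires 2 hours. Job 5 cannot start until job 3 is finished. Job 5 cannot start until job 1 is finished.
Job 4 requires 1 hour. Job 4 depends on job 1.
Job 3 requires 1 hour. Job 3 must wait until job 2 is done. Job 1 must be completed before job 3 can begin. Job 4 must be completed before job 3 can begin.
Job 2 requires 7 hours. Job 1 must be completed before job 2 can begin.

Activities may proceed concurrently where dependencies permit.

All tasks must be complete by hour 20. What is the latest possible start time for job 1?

3

Nothing follows job 5; the deadline of hour 20 is its only limit. It must start by 20 − 2 = hour 18.
Job 3 feeds into job 5 (must start by hour 18); so job 3 must finish by hour 18 and therefore start by hour 17.
Job 2 feeds into job 3 (must start by hour 17); so job 2 must finish by hour 17 and therefore start by hour 10.
Job 4 has to be done before job 3 (must start by hour 17). That means finishing by hour 17, i.e. starting by 17 − 1 = hour 16.
Job 1 must finish in time for job 2 (must start by hour 10); job 3 (must start by hour 17); job 4 (must start by hour 16); job 5 (must start by hour 18). The tightest is hour 10, so job 1 must start by 10 − 7 = hour 3.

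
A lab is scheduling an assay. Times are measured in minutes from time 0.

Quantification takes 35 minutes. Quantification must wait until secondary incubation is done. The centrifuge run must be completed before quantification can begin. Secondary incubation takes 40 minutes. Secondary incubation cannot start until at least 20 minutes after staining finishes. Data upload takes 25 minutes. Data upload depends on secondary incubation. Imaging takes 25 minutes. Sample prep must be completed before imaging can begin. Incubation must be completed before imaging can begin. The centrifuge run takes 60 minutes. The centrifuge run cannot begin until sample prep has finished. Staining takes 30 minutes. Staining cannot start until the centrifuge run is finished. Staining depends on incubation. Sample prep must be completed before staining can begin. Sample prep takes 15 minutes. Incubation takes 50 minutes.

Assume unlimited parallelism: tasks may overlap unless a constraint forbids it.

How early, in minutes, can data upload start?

165

Incubation can start immediately at minute 0; it finishes at minute 50.
Sample prep can start immediately at minute 0; it finishes at minute 15.
After sample prep (finishes minute 15), the centrifuge run can start at minute 15 and finishes at minute 75.
Staining cannot start until the centrifuge run (finishes minute 75); incubation (finishes minute 50); sample prep (finishes minute 15). The controlling bound is minute 75, so staining finishes at 75 + 30 = minute 105.
Secondary incubation cannot begin until staining (finishes minute 105, plus 20-minute gap → minute 125). It runs from minute 125 to 125 + 40 = minute 165.
Data upload waits on secondary incubation (finishes minute 165), so the earliest it can start is minute 165.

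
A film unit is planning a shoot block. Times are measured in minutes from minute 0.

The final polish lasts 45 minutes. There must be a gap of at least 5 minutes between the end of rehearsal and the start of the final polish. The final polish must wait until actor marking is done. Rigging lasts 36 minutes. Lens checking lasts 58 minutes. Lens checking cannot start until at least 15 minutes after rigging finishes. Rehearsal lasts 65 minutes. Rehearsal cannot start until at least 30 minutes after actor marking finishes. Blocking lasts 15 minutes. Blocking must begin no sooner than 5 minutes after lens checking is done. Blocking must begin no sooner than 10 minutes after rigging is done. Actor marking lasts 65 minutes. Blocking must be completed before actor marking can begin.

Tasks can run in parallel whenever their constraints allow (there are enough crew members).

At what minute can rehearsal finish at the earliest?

Rigging has no prerequisites, so it starts at minute 0 and finishes at minute 36.
Lens checking waits on rigging (finishes minute 36, plus 15-minute gap → minute 51), so it starts at minute 51 and finishes at 51 + 58 = minute 109.
Blocking needs all of lens checking (finishes minute 109, plus 5-minute gap → minute 114); rigging (finishes minute 36, plus 10-minute gap → minute 46). That puts its earliest start at minute 114; it finishes at 114 + 15 = minute 129.
Actor marking waits on blocking (finishes minute 129), so it starts at minute 129 and finishes at 129 + 65 = minute 194.
Rehearsal cannot begin until actor marking (finishes minute 194, plus 30-minute gap → minute 224). It runs from minute 224 to 224 + 65 = minute 289.

289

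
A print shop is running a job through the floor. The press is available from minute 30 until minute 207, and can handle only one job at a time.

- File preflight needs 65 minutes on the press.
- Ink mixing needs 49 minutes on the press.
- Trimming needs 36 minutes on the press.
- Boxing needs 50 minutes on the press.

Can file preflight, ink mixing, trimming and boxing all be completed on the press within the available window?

The press window is 207 − 30 = 177 minutes.
Running back to back, the jobs need 65 + 49 + 36 + 50 = 200 minutes on the press.
Since 200 > 177, they cannot all fit.

No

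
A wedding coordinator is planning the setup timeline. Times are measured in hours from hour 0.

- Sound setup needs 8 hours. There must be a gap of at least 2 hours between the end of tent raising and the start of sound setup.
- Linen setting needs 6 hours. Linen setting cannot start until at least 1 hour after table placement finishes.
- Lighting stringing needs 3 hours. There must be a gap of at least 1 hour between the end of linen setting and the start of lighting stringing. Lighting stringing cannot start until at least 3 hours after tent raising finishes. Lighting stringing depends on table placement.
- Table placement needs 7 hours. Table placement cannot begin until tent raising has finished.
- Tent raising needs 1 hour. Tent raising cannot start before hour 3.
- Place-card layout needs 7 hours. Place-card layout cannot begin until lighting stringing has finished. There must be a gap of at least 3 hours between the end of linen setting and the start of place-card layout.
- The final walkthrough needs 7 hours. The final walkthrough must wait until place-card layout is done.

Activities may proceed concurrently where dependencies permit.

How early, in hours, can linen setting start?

Tent raising cannot begin until its own release at hour 3. It runs from hour 3 to 3 + 1 = hour 4.
After tent raising (finishes hour 4), table placement can start at hour 4 and finishes at hour 11.
Linen setting waits on table placement (finishes hour 11, plus 1-hour gap → hour 12), so the earliest it can start is hour 12.

12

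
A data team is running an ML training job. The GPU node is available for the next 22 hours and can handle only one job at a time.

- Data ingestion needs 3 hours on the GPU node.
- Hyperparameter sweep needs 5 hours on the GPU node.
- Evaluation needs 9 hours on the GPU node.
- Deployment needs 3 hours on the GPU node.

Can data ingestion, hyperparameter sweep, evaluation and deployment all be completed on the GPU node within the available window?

Yes

Running back to back, the jobs need 3 + 5 + 9 + 3 = 20 hours on the GPU node.
Since 20 ≤ 22, they fit within the window.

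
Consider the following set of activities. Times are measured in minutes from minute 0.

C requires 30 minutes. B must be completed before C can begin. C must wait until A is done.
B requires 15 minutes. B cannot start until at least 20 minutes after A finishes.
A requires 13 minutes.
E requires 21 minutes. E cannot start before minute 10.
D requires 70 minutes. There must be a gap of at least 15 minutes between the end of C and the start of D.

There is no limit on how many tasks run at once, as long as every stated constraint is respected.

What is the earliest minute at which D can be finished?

163

A can start immediately at minute 0; it finishes at minute 13.
B waits on A (finishes minute 13, plus 20-minute gap → minute 33), so it starts at minute 33 and finishes at 33 + 15 = minute 48.
C needs all of B (finishes minute 48); A (finishes minute 13). That puts its earliest start at minute 48; it finishes at 48 + 30 = minute 78.
D cannot begin until C (finishes minute 78, plus 15-minute gap → minute 93). It runs from minute 93 to 93 + 70 = minute 163.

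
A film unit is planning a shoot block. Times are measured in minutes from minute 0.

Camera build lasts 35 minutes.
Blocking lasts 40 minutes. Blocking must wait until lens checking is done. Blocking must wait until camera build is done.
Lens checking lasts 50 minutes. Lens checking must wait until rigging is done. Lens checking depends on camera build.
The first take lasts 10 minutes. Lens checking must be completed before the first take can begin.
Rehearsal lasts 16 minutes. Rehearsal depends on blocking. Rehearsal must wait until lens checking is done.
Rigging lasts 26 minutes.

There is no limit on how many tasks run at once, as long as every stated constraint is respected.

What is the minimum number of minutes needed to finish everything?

Nothing blocks camera build, so it runs from minute 0 to minute 35.
Rigging has no prerequisites, so it starts at minute 0 and finishes at minute 26.
Lens checking cannot start until rigging (finishes minute 26); camera build (finishes minute 35). The controlling bound is minute 35, so lens checking finishes at 35 + 50 = minute 85.
After lens checking (finishes minute 85), the first take can start at minute 85 and finishes at minute 95.
Blocking has to wait for lens checking (finishes minute 85); camera build (finishes minute 35). The latest of these is minute 85, so blocking runs minute 85 to 85 + 40 = minute 125.
Rehearsal cannot start until blocking (finishes minute 125); lens checking (finishes minute 85). The controlling bound is minute 125, so rehearsal finishes at 125 + 16 = minute 141.
All tasks are finished once the last one completes. Finish times: Rigging at 26, Camera build at 35, Lens checking at 85, Blocking at 125, Rehearsal at 141, The first take at 95. The latest is minute 141.

141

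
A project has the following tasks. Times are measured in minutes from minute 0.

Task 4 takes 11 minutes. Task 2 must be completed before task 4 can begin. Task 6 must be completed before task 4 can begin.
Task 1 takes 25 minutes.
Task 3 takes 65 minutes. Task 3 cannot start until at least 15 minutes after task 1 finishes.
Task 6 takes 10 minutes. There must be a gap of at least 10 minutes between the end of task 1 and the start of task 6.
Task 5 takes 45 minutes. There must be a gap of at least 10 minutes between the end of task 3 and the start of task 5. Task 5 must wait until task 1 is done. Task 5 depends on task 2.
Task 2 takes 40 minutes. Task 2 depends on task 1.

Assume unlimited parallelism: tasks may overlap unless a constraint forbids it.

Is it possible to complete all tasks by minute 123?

Task 1 can start immediately at minute 0; it finishes at minute 25.
Task 6 cannot begin until task 1 (finishes minute 25, plus 10-minute gap → minute 35). It runs from minute 35 to 35 + 10 = minute 45.
Task 3 waits on task 1 (finishes minute 25, plus 15-minute gap → minute 40), so it starts at minute 40 and finishes at 40 + 65 = minute 105.
Task 2 cannot begin until task 1 (finishes minute 25). It runs from minute 25 to 25 + 40 = minute 65.
Task 5 has to wait for task 3 (finishes minute 105, plus 10-minute gap → minute 115); task 1 (finishes minute 25); task 2 (finishes minute 65). The latest of these is minute 115, so task 5 runs minute 115 to 115 + 45 = minute 160.
Task 4 cannot start until task 2 (finishes minute 65); task 6 (finishes minute 45). The controlling bound is minute 65, so task 4 finishes at 65 + 11 = minute 76.
The earliest everything can be done is minute 160, which is after the deadline of 123, so it is not possible.

No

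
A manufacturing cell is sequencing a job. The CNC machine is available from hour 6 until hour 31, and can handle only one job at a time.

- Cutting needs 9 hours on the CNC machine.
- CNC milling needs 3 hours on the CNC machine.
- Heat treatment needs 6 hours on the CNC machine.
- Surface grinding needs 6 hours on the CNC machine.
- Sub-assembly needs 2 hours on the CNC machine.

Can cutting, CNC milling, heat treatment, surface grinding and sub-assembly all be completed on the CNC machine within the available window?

No

The CNC machine window is 31 − 6 = 25 hours.
Running back to back, the jobs need 9 + 3 + 6 + 6 + 2 = 26 hours on the CNC machine.
Since 26 > 25, they cannot all fit.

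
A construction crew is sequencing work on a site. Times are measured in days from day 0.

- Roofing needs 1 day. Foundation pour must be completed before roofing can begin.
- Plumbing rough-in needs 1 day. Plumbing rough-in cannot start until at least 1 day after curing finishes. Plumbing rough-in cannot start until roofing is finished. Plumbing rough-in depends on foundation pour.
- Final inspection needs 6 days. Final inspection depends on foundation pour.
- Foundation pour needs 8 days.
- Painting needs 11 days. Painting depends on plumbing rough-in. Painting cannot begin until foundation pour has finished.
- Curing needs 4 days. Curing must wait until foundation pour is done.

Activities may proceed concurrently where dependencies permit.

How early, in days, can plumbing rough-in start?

Foundation pour has no prerequisites, so it starts at day 0 and finishes at day 8.
Roofing waits on foundation pour (finishes day 8), so it starts at day 8 and finishes at 8 + 1 = day 9.
Curing cannot begin until foundation pour (finishes day 8). It runs from day 8 to 8 + 4 = day 12.
Plumbing rough-in waits on curing (finishes day 12, plus 1-day gap → day 13); roofing (finishes day 9); foundation pour (finishes day 8). The latest of these is day 13, which is the earliest plumbing rough-in can start.

13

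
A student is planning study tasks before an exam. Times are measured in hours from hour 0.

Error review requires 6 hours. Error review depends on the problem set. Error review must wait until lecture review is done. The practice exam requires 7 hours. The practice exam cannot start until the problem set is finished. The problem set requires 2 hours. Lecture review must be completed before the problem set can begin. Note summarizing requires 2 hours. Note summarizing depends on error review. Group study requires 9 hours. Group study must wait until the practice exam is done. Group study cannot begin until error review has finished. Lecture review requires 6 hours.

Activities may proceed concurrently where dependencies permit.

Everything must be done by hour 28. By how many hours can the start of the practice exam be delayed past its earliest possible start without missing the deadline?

Nothing blocks lecture review, so it runs from hour 0 to hour 6.
After lecture review (finishes hour 6), the problem set can start at hour 6 and finishes at hour 8.
After the problem set (finishes hour 8), the practice exam can start at hour 8 and finishes at hour 15.

Working backward from the deadline:
Nothing follows group study; the deadline of hour 28 is its only limit. It must start by 28 − 9 = hour 19.
The practice exam must finish before group study (must start by hour 19). With a 7-hour duration, the practice exam must start by 19 − 7 = hour 12.
So the practice exam can start as early as hour 8 and as late as hour 12, giving 12 − 8 = 4 hours of slack.

4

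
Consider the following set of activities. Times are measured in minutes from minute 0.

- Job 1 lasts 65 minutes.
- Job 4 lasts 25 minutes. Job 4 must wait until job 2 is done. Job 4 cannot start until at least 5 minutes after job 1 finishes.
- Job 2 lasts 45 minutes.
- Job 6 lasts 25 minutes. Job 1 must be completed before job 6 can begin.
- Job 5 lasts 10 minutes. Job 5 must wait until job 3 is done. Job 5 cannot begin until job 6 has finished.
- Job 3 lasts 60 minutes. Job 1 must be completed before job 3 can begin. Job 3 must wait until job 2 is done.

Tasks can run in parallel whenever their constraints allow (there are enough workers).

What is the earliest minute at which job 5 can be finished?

Nothing blocks job 2, so it runs from minute 0 to minute 45.
Job 1 has no prerequisites, so it starts at minute 0 and finishes at minute 65.
Job 6 cannot begin until job 1 (finishes minute 65). It runs from minute 65 to 65 + 25 = minute 90.
Job 3 cannot start until job 1 (finishes minute 65); job 2 (finishes minute 45). The controlling bound is minute 65, so job 3 finishes at 65 + 60 = minute 125.
Job 5 cannot start until job 3 (finishes minute 125); job 6 (finishes minute 90). The controlling bound is minute 125, so job 5 finishes at 125 + 10 = minute 135.

135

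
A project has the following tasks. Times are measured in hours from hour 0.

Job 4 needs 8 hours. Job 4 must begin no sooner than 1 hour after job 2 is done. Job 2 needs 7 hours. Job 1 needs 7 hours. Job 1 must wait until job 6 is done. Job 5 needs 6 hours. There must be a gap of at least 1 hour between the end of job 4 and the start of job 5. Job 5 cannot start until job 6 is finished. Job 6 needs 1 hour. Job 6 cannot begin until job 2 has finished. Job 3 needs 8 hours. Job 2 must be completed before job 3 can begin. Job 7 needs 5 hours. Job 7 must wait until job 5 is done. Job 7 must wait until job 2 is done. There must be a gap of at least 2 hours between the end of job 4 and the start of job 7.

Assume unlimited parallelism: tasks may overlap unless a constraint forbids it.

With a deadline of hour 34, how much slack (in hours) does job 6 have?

15

Job 2 can start immediately at hour 0; it finishes at hour 7.
Job 6 waits on job 2 (finishes hour 7), so it starts at hour 7 and finishes at 7 + 1 = hour 8.

Working backward from the deadline:
Job 7 has no dependents, so it just needs to finish by hour 34. Starting by 34 − 5 = hour 29 achieves that.
Since job 7 (must start by hour 29) depends on it, job 5 must finish by hour 29. Backing off its 6-hour duration gives a latest start of hour 23.
Job 1 must finish by hour 34; it takes 7 hours, so it must start by 34 − 7 = hour 27.
Job 6 must finish in time for job 1 (must start by hour 27); job 5 (must start by hour 23). The tightest is hour 23, so job 6 must start by 23 − 1 = hour 22.
So job 6 can start as early as hour 7 and as late as hour 22, giving 22 − 7 = 15 hours of slack.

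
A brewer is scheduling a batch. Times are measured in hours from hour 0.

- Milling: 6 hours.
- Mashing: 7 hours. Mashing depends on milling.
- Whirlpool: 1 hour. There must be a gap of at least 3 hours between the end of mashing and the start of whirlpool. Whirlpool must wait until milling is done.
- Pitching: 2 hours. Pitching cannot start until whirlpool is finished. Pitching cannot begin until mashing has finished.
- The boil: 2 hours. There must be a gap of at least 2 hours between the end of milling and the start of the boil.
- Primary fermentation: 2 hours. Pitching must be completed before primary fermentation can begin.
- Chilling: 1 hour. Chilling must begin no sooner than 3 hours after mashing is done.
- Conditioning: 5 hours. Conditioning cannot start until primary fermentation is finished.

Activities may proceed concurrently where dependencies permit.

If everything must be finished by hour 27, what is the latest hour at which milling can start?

Conditioning must finish by hour 27; it takes 5 hours, so it must start by 27 − 5 = hour 22.
Primary fermentation feeds into conditioning (must start by hour 22); so primary fermentation must finish by hour 22 and therefore start by hour 20.
Pitching must finish before primary fermentation (must start by hour 20). With a 2-hour duration, pitching must start by 20 − 2 = hour 18.
Whirlpool feeds into pitching (must start by hour 18); so whirlpool must finish by hour 18 and therefore start by hour 17.
To finish by hour 27, chilling (duration 1) must start no later than hour 26.
For mashing: whirlpool (must start by hour 17, minus 3-hour gap → hour 14); chilling (must start by hour 26, minus 3-hour gap → hour 23); pitching (must start by hour 18). The most restrictive is hour 14; with a 7-hour duration, mashing must start by hour 7.
The boil has no dependents, so it just needs to finish by hour 27. Starting by 27 − 2 = hour 25 achieves that.
Milling feeds mashing (must start by hour 7); the boil (must start by hour 25, minus 2-hour gap → hour 23); whirlpool (must start by hour 17). Taking the minimum, milling must finish by hour 7 and start by 7 − 6 = hour 1.

1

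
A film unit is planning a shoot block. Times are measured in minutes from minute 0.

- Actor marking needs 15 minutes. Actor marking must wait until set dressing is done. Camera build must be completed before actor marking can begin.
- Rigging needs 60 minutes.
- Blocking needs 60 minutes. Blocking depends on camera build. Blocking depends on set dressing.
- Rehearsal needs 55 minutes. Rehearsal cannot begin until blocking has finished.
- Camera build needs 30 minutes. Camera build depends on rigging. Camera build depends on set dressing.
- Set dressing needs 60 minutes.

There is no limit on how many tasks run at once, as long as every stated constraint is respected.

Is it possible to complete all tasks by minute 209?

Set dressing has no prerequisites, so it starts at minute 0 and finishes at minute 60.
Rigging has no prerequisites, so it starts at minute 0 and finishes at minute 60.
Camera build cannot start until rigging (finishes minute 60); set dressing (finishes minute 60). The controlling bound is minute 60, so camera build finishes at 60 + 30 = minute 90.
Actor marking cannot start until set dressing (finishes minute 60); camera build (finishes minute 90). The controlling bound is minute 90, so actor marking finishes at 90 + 15 = minute 105.
Blocking has to wait for camera build (finishes minute 90); set dressing (finishes minute 60). The latest of these is minute 90, so blocking runs minute 90 to 90 + 60 = minute 150.
After blocking (finishes minute 150), rehearsal can start at minute 150 and finishes at minute 205.
Every task is finished by minute 205, which is no later than the deadline of 209, so the schedule is feasible.

Yes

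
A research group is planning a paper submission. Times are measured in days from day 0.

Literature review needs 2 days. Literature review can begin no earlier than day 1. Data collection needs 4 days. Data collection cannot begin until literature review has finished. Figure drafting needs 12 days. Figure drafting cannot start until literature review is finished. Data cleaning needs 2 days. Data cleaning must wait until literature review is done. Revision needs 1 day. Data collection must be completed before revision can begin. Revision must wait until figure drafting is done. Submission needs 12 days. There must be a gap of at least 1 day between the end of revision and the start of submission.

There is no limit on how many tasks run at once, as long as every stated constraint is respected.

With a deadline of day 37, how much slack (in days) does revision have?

8

Literature review cannot begin until its own release at day 1. It runs from day 1 to 1 + 2 = day 3.
Figure drafting waits on literature review (finishes day 3), so it starts at day 3 and finishes at 3 + 12 = day 15.
Data collection waits on literature review (finishes day 3), so it starts at day 3 and finishes at 3 + 4 = day 7.
Revision has to wait for data collection (finishes day 7); figure drafting (finishes day 15). The latest of these is day 15, so revision runs day 15 to 15 + 1 = day 16.

Working backward from the deadline:
Submission must finish by day 37; it takes 12 days, so it must start by 37 − 12 = day 25.
Since submission (must start by day 25, minus 1-day gap → day 24) depends on it, revision must finish by day 24. Backing off its 1-day duration gives a latest start of day 23.
So revision can start as early as day 15 and as late as day 23, giving 23 − 15 = 8 days of slack.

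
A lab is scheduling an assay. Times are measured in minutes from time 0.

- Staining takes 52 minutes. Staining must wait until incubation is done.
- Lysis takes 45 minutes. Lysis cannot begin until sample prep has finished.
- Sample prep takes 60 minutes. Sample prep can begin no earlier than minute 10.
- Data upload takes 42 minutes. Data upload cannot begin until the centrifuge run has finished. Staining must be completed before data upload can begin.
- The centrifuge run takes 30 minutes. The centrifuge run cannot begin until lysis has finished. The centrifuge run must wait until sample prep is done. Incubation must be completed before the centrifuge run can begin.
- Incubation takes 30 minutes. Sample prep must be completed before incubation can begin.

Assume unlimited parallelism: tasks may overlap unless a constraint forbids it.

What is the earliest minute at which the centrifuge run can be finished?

After its own release at minute 10, sample prep can start at minute 10 and finishes at minute 70.
Incubation cannot begin until sample prep (finishes minute 70). It runs from minute 70 to 70 + 30 = minute 100.
After sample prep (finishes minute 70), lysis can start at minute 70 and finishes at minute 115.
The centrifuge run has to wait for lysis (finishes minute 115); sample prep (finishes minute 70); incubation (finishes minute 100). The latest of these is minute 115, so the centrifuge run runs minute 115 to 115 + 30 = minute 145.

145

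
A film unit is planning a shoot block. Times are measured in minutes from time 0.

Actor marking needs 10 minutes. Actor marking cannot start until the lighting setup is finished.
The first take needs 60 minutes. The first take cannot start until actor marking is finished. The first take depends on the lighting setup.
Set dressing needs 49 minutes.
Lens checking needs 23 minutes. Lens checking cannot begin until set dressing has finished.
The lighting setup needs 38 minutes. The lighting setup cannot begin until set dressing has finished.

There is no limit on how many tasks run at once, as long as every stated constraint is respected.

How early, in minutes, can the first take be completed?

Set dressing can start immediately at minute 0; it finishes at minute 49.
After set dressing (finishes minute 49), the lighting setup can start at minute 49 and finishes at minute 87.
Actor marking waits on the lighting setup (finishes minute 87), so it starts at minute 87 and finishes at 87 + 10 = minute 97.
The first take cannot start until actor marking (finishes minute 97); the lighting setup (finishes minute 87). The controlling bound is minute 97, so the first take finishes at 97 + 60 = minute 157.

157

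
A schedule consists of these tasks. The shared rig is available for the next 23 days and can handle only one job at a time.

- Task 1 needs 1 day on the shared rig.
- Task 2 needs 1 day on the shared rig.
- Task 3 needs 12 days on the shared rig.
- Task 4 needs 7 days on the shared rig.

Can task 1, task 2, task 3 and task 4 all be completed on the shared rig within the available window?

Running back to back, the jobs need 1 + 1 + 12 + 7 = 21 days on the shared rig.
Since 21 ≤ 23, they fit within the window.

Yes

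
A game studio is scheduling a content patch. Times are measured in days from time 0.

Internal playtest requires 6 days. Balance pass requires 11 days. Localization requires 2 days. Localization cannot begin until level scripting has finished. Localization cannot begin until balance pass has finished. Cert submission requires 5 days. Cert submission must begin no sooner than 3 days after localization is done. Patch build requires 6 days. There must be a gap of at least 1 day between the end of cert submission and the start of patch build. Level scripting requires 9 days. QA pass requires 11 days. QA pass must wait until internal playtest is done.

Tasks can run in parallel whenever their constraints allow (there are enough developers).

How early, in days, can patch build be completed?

Balance pass has no prerequisites, so it starts at day 0 and finishes at day 11.
Level scripting has no prerequisites, so it starts at day 0 and finishes at day 9.
Localization cannot start until level scripting (finishes day 9); balance pass (finishes day 11). The controlling bound is day 11, so localization finishes at 11 + 2 = day 13.
Cert submission waits on localization (finishes day 13, plus 3-day gap → day 16), so it starts at day 16 and finishes at 16 + 5 = day 21.
Patch build cannot begin until cert submission (finishes day 21, plus 1-day gap → day 22). It runs from day 22 to 22 + 6 = day 28.

28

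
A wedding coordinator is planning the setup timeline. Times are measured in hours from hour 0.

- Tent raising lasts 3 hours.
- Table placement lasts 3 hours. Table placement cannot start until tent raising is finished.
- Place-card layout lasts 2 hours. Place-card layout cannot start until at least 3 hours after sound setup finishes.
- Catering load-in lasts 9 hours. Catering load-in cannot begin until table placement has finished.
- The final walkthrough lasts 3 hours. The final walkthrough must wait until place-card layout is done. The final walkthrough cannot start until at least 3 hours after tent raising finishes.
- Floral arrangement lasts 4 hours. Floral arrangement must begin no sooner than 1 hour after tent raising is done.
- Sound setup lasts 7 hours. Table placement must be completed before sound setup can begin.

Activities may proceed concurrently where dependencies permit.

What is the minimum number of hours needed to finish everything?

21

Nothing blocks tent raising, so it runs from hour 0 to hour 3.
After tent raising (finishes hour 3, plus 1-hour gap → hour 4), floral arrangement can start at hour 4 and finishes at hour 8.
Table placement waits on tent raising (finishes hour 3), so it starts at hour 3 and finishes at 3 + 3 = hour 6.
Catering load-in waits on table placement (finishes hour 6), so it starts at hour 6 and finishes at 6 + 9 = hour 15.
Sound setup cannot begin until table placement (finishes hour 6). It runs from hour 6 to 6 + 7 = hour 13.
After sound setup (finishes hour 13, plus 3-hour gap → hour 16), place-card layout can start at hour 16 and finishes at hour 18.
The final walkthrough cannot start until place-card layout (finishes hour 18); tent raising (finishes hour 3, plus 3-hour gap → hour 6). The controlling bound is hour 18, so the final walkthrough finishes at 18 + 3 = hour 21.
All tasks are finished once the last one completes. Finish times: Tent raising at 3, Table placement at 6, Floral arrangement at 8, Sound setup at 13, Catering load-in at 15, Place-card layout at 18, The final walkthrough at 21. The latest is hour 21.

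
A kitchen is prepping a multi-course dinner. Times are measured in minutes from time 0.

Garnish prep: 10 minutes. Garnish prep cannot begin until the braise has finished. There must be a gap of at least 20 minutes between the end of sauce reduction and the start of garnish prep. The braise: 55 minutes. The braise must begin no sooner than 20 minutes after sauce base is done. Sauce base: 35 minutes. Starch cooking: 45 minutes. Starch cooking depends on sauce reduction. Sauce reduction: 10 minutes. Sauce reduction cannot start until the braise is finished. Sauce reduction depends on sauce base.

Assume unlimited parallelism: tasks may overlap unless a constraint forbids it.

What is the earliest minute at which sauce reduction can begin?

110

Sauce base can start immediately at minute 0; it finishes at minute 35.
The braise cannot begin until sauce base (finishes minute 35, plus 20-minute gap → minute 55). It runs from minute 55 to 55 + 55 = minute 110.
Sauce reduction waits on the braise (finishes minute 110); sauce base (finishes minute 35). The latest of these is minute 110, which is the earliest sauce reduction can start.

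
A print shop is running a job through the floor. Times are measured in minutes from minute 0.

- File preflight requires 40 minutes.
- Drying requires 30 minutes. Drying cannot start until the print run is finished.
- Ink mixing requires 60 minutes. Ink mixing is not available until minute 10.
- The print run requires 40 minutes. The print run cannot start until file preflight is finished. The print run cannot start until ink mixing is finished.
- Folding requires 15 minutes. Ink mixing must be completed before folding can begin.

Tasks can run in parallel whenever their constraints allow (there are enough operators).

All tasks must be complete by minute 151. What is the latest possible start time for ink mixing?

21

To finish by minute 151, drying (duration 30) must start no later than minute 121.
The print run must finish before drying (must start by minute 121). With a 40-minute duration, the print run must start by 121 − 40 = minute 81.
Folding must finish by minute 151; it takes 15 minutes, so it must start by 151 − 15 = minute 136.
Ink mixing has several dependents: the print run (must start by minute 81); folding (must start by minute 136). The earliest of those limits is minute 81, so ink mixing must start by 81 − 60 = minute 21.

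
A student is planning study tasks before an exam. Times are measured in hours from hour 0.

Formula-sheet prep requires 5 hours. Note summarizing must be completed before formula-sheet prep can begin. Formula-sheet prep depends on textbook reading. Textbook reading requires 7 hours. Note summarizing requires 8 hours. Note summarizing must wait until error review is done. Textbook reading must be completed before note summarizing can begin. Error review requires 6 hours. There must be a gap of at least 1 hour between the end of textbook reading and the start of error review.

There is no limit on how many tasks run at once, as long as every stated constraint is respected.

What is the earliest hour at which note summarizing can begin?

Textbook reading has no prerequisites, so it starts at hour 0 and finishes at hour 7.
Error review waits on textbook reading (finishes hour 7, plus 1-hour gap → hour 8), so it starts at hour 8 and finishes at 8 + 6 = hour 14.
Note summarizing waits on error review (finishes hour 14); textbook reading (finishes hour 7). The latest of these is hour 14, which is the earliest note summarizing can start.

14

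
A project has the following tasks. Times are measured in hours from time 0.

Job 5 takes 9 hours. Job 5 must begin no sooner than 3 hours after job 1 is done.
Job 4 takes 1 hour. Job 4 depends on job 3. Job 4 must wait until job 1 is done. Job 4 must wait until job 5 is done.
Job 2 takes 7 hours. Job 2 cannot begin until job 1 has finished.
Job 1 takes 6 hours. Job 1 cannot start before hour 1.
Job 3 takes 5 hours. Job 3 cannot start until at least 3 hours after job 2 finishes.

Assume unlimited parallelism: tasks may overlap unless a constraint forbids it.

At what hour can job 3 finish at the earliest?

After its own release at hour 1, job 1 can start at hour 1 and finishes at hour 7.
After job 1 (finishes hour 7), job 2 can start at hour 7 and finishes at hour 14.
After job 2 (finishes hour 14, plus 3-hour gap → hour 17), job 3 can start at hour 17 and finishes at hour 22.

22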